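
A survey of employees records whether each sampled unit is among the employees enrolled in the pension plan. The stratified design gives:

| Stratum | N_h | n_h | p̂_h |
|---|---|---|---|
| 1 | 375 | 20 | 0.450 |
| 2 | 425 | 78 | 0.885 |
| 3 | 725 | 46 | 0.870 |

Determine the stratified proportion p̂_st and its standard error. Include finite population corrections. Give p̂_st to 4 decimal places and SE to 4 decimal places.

p̂_st ≈ 0.7709, SE ≈ 0.0369

N = 1525; stratum weights W_h = N_h/N.
p̂_st = Σ W_h p̂_h = (375·0.450 + 425·0.885 + 725·0.870)/1525 = 0.77090
V̂(p̂_st) = Σ W_h² (1 − n_h/N_h) p̂_h(1−p̂_h)/(n_h−1):
  stratum 1: (375/1525)²·(1 − 20/375)·0.450·0.550/19 = 0.000745661
  stratum 2: (425/1525)²·(1 − 78/425)·0.885·0.115/77 = 8.38164e-05
  stratum 3: (725/1525)²·(1 − 46/725)·0.870·0.130/45 = 0.000532008
V̂(p̂_st) = 0.00136149; SE = √V̂ = 0.0368983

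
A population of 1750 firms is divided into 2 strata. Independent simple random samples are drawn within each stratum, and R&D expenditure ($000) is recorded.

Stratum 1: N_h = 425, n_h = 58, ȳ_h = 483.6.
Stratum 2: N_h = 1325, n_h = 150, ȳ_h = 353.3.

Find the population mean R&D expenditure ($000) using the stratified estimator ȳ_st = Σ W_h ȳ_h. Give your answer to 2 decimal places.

N = Σ N_h = 1750. Stratum weights W_h = N_h/N.
ȳ_st = (425·483.6 + 1325·353.3) / 1750 = 384.9443

ȳ_st ≈ 384.94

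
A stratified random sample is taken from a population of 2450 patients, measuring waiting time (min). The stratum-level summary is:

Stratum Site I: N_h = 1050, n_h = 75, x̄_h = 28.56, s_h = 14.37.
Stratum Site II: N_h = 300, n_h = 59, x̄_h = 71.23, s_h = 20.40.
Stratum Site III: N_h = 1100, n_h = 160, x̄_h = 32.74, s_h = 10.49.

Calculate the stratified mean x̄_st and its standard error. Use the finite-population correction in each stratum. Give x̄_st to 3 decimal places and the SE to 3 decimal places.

x̄_st ≈ 35.662, SE ≈ 0.820

x̄_st = Σ W_h x̄_h = (1050·28.56 + 300·71.23 + 1100·32.74)/2450 = 35.66163
V̂(x̄_st) = Σ W_h² (1 − n_h/N_h) s_h²/n_h, with W_h = N_h/N and N = 2450:
  stratum Site I: (1050/2450)²·(1 − 75/1050)·14.37²/75 = 0.469585
  stratum Site II: (300/2450)²·(1 − 59/300)·20.40²/59 = 0.08496
  stratum Site III: (1100/2450)²·(1 − 160/1100)·10.49²/160 = 0.118473
V̂(x̄_st) = 0.673018
SE(x̄_st) = √0.673018 = 0.820377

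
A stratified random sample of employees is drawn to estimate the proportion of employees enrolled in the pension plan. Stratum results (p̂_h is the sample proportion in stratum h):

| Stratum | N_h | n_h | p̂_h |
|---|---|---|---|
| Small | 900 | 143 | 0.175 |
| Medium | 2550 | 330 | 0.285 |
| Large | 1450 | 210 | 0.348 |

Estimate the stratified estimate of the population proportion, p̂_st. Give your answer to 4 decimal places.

N = 4900; stratum weights W_h = N_h/N.
p̂_st = Σ W_h p̂_h = (900·0.175 + 2550·0.285 + 1450·0.348)/4900 = 0.28344

p̂_st ≈ 0.2834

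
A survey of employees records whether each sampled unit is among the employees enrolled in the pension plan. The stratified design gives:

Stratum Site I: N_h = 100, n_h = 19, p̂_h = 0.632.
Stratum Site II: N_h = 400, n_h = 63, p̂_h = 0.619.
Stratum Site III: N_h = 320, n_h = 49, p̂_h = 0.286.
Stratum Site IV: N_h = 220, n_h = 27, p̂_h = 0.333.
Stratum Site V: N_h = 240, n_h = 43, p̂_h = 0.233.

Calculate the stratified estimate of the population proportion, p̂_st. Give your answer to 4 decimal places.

p̂_st ≈ 0.4152

N = 1280; stratum weights W_h = N_h/N.
p̂_st = Σ W_h p̂_h = (100·0.632 + 400·0.619 + 320·0.286 + 220·0.333 + 240·0.233)/1280 = 0.41523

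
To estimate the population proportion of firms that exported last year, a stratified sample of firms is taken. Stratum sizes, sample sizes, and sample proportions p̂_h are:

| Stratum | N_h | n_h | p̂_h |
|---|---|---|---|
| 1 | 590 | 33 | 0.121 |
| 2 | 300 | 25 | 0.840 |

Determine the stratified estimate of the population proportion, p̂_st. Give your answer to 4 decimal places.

N = 890; stratum weights W_h = N_h/N.
p̂_st = Σ W_h p̂_h = (590·0.121 + 300·0.840)/890 = 0.36336

p̂_st ≈ 0.3634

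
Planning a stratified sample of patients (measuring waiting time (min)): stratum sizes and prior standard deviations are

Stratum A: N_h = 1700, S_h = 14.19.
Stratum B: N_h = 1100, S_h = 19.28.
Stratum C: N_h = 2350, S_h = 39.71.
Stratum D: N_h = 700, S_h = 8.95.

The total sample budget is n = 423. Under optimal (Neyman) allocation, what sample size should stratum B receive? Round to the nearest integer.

Neyman allocation: n_h = n · N_h S_h / Σ N_i S_i, with n = 423.
  stratum A: N_h·S_h = 1700·14.19 = 24123.00
  stratum B: N_h·S_h = 1100·19.28 = 21208.00
  stratum C: N_h·S_h = 2350·39.71 = 93318.50
  stratum D: N_h·S_h = 700·8.95 = 6265.00
Σ N_h S_h = 144914.50
n for stratum B = 423·21208.00/144914.50 = 61.905 → 62

62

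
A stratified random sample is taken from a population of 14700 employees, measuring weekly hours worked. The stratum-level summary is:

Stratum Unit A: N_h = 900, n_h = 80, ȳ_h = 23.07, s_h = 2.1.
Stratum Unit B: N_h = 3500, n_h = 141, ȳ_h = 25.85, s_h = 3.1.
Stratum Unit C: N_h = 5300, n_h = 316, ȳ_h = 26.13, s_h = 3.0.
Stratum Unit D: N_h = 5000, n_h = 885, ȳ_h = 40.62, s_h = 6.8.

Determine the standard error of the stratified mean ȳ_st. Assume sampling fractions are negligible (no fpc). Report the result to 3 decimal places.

V̂(ȳ_st) = Σ W_h² s_h²/n_h, with W_h = N_h/N and N = 14700:
  stratum Unit A: (900/14700)²·2.1²/80 = 0.000206633
  stratum Unit B: (3500/14700)²·3.1²/141 = 0.00386372
  stratum Unit C: (5300/14700)²·3.0²/316 = 0.00370231
  stratum Unit D: (5000/14700)²·6.8²/885 = 0.00604477
V̂(ȳ_st) = 0.0138174
SE(ȳ_st) = √0.0138174 = 0.117548

SE(ȳ_st) ≈ 0.118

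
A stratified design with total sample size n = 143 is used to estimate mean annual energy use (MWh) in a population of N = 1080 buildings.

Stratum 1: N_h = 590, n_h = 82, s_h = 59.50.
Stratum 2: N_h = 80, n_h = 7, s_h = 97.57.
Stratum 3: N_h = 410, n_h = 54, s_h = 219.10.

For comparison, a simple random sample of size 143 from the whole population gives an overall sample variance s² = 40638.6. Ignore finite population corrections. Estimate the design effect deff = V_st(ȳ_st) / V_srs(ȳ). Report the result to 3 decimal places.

deff ≈ 0.522

V̂(ȳ_st) = Σ W_h² s_h²/n_h, with W_h = N_h/N and N = 1080:
  stratum 1: (590/1080)²·59.50²/82 = 12.8848
  stratum 2: (80/1080)²·97.57²/7 = 7.4622
  stratum 3: (410/1080)²·219.10²/54 = 128.118
V_st = 148.465
V_srs = s²/n = 40638.6/143 = 284.186
deff = V_st / V_srs = 148.465/284.186 = 0.5224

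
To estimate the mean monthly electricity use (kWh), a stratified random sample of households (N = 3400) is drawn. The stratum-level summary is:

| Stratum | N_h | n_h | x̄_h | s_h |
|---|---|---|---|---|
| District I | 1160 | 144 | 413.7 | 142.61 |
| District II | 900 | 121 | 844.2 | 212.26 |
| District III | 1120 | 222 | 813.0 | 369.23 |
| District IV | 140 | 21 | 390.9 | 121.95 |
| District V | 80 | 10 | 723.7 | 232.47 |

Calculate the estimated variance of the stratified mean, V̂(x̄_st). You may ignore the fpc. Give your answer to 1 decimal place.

V̂(x̄_st) = Σ W_h² s_h²/n_h, with W_h = N_h/N and N = 3400:
  stratum District I: (1160/3400)²·142.61²/144 = 16.4398
  stratum District II: (900/3400)²·212.26²/121 = 26.0902
  stratum District III: (1120/3400)²·369.23²/222 = 66.6376
  stratum District IV: (140/3400)²·121.95²/21 = 1.20072
  stratum District V: (80/3400)²·232.47²/10 = 2.99196
V̂(x̄_st) = 113.36

V̂(x̄_st) ≈ 113.4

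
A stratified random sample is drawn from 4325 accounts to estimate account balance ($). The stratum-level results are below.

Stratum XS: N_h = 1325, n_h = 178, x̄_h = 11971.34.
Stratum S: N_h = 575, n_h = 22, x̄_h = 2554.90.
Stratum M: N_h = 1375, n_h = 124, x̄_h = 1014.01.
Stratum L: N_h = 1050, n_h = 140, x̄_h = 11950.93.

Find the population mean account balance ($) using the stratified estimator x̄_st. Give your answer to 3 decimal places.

x̄_st ≈ 7230.944

N = Σ N_h = 4325. Stratum weights W_h = N_h/N.
x̄_st = (1325·11971.34 + 575·2554.90 + 1375·1014.01 + 1050·11950.93) / 4325 = 7230.94410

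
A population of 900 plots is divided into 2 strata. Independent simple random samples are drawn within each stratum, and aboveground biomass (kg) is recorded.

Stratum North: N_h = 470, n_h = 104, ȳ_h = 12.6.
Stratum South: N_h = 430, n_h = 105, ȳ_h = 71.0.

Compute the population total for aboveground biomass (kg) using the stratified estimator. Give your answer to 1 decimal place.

τ̂_st = Σ N_h ȳ_h = 470·12.6 + 430·71.0 = 36452.0

τ̂_st ≈ 36452.0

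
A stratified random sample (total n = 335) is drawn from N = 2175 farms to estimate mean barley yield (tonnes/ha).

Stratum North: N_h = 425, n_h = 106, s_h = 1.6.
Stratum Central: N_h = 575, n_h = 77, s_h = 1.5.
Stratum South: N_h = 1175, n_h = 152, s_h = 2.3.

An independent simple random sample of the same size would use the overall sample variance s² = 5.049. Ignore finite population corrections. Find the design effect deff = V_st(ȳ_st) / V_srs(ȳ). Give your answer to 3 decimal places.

deff ≈ 0.871

V̂(ȳ_st) = Σ W_h² s_h²/n_h, with W_h = N_h/N and N = 2175:
  stratum North: (425/2175)²·1.6²/106 = 0.000922133
  stratum Central: (575/2175)²·1.5²/77 = 0.00204225
  stratum South: (1175/2175)²·2.3²/152 = 0.0101571
V_st = 0.0131215
V_srs = s²/n = 5.049/335 = 0.0150716
deff = V_st / V_srs = 0.0131215/0.0150716 = 0.8706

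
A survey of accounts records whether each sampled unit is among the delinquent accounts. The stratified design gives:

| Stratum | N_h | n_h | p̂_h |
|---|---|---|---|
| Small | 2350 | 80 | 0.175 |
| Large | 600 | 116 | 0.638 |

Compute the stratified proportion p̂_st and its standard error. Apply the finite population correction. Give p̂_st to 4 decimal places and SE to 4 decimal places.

p̂_st ≈ 0.2692, SE ≈ 0.0345

N = 2950; stratum weights W_h = N_h/N.
p̂_st = Σ W_h p̂_h = (2350·0.175 + 600·0.638)/2950 = 0.26917
V̂(p̂_st) = Σ W_h² (1 − n_h/N_h) p̂_h(1−p̂_h)/(n_h−1):
  stratum Small: (2350/2950)²·(1 − 80/2350)·0.175·0.825/79 = 0.00112025
  stratum Large: (600/2950)²·(1 − 116/600)·0.638·0.362/115 = 6.70168e-05
V̂(p̂_st) = 0.00118727; SE = √V̂ = 0.0344567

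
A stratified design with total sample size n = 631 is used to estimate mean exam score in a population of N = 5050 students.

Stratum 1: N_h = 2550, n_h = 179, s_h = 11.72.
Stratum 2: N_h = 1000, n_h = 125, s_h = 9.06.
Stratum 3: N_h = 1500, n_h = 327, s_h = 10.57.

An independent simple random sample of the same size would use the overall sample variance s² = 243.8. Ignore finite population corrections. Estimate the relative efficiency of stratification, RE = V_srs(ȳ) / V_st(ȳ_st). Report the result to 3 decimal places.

V̂(ȳ_st) = Σ W_h² s_h²/n_h, with W_h = N_h/N and N = 5050:
  stratum 1: (2550/5050)²·11.72²/179 = 0.195659
  stratum 2: (1000/5050)²·9.06²/125 = 0.0257492
  stratum 3: (1500/5050)²·10.57²/327 = 0.0301441
V_st = 0.251552
V_srs = s²/n = 243.8/631 = 0.386371
Relative efficiency = V_srs / V_st = 0.386371/0.251552 = 1.5359

RE ≈ 1.536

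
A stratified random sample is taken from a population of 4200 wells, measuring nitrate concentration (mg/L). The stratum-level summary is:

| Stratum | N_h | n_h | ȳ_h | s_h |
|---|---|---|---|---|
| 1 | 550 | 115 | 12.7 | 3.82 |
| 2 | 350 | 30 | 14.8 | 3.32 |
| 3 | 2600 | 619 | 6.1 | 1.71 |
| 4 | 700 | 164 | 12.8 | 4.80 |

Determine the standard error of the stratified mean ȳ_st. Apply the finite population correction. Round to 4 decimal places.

SE(ȳ_st) ≈ 0.0918

V̂(ȳ_st) = Σ W_h² (1 − n_h/N_h) s_h²/n_h, with W_h = N_h/N and N = 4200:
  stratum 1: (550/4200)²·(1 − 115/550)·3.82²/115 = 0.00172101
  stratum 2: (350/4200)²·(1 − 30/350)·3.32²/30 = 0.00233278
  stratum 3: (2600/4200)²·(1 − 619/2600)·1.71²/619 = 0.00137931
  stratum 4: (700/4200)²·(1 − 164/700)·4.80²/164 = 0.00298815
V̂(ȳ_st) = 0.00842125
SE(ȳ_st) = √0.00842125 = 0.0917674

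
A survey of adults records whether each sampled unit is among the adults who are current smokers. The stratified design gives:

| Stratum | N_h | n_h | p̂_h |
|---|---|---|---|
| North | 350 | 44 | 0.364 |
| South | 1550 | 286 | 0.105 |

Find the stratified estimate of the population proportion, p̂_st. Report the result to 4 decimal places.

N = 1900; stratum weights W_h = N_h/N.
p̂_st = Σ W_h p̂_h = (350·0.364 + 1550·0.105)/1900 = 0.15271

p̂_st ≈ 0.1527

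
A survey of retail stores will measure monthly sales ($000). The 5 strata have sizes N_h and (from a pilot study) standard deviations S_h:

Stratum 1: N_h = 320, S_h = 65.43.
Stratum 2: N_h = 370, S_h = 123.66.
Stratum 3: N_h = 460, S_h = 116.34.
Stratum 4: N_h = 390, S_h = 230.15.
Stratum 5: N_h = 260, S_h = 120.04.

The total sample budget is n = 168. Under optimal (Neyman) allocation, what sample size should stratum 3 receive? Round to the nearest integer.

Neyman allocation: n_h = n · N_h S_h / Σ N_i S_i, with n = 168.
  stratum 1: N_h·S_h = 320·65.43 = 20937.60
  stratum 2: N_h·S_h = 370·123.66 = 45754.20
  stratum 3: N_h·S_h = 460·116.34 = 53516.40
  stratum 4: N_h·S_h = 390·230.15 = 89758.50
  stratum 5: N_h·S_h = 260·120.04 = 31210.40
Σ N_h S_h = 241177.10
n for stratum 3 = 168·53516.40/241177.10 = 37.279 → 37

37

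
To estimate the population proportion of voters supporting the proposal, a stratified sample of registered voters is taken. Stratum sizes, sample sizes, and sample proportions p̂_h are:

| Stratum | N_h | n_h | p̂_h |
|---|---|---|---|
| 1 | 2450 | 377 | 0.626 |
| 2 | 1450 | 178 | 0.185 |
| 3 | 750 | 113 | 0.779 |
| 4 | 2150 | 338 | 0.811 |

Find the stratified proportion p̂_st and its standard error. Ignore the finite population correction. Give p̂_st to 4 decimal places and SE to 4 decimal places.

p̂_st ≈ 0.6073, SE ≈ 0.0136

N = 6800; stratum weights W_h = N_h/N.
p̂_st = Σ W_h p̂_h = (2450·0.626 + 1450·0.185 + 750·0.779 + 2150·0.811)/6800 = 0.60733
V̂(p̂_st) = Σ W_h² p̂_h(1−p̂_h)/(n_h−1):
  stratum 1: (2450/6800)²·0.626·0.374/376 = 8.083e-05
  stratum 2: (1450/6800)²·0.185·0.815/177 = 3.87324e-05
  stratum 3: (750/6800)²·0.779·0.221/112 = 1.86989e-05
  stratum 4: (2150/6800)²·0.811·0.189/337 = 4.54686e-05
V̂(p̂_st) = 0.00018373; SE = √V̂ = 0.0135547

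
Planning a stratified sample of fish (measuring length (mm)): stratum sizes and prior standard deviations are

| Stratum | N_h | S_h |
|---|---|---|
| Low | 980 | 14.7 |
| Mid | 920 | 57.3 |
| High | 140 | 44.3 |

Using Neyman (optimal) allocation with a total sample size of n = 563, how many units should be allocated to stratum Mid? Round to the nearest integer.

Neyman allocation: n_h = n · N_h S_h / Σ N_i S_i, with n = 563.
  stratum Low: N_h·S_h = 980·14.7 = 14406.00
  stratum Mid: N_h·S_h = 920·57.3 = 52716.00
  stratum High: N_h·S_h = 140·44.3 = 6202.00
Σ N_h S_h = 73324.00
n for stratum Mid = 563·52716.00/73324.00 = 404.767 → 405

405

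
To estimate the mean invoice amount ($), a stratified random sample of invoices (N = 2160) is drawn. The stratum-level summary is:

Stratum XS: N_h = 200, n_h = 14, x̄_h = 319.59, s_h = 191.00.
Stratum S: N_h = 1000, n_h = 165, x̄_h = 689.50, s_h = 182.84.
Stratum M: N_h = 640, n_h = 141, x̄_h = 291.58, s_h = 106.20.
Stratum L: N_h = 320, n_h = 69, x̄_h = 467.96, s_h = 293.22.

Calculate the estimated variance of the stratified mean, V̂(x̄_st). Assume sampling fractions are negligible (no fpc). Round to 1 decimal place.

V̂(x̄_st) ≈ 100.1

V̂(x̄_st) = Σ W_h² s_h²/n_h, with W_h = N_h/N and N = 2160:
  stratum XS: (200/2160)²·191.00²/14 = 22.3404
  stratum S: (1000/2160)²·182.84²/165 = 43.4261
  stratum M: (640/2160)²·106.20²/141 = 7.02235
  stratum L: (320/2160)²·293.22²/69 = 27.3483
V̂(x̄_st) = 100.137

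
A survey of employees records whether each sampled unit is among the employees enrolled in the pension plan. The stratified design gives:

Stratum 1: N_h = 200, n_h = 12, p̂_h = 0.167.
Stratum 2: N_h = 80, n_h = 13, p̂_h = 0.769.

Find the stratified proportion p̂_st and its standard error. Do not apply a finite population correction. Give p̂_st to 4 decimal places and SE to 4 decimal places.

N = 280; stratum weights W_h = N_h/N.
p̂_st = Σ W_h p̂_h = (200·0.167 + 80·0.769)/280 = 0.33900
V̂(p̂_st) = Σ W_h² p̂_h(1−p̂_h)/(n_h−1):
  stratum 1: (200/280)²·0.167·0.833/11 = 0.00645227
  stratum 2: (80/280)²·0.769·0.231/12 = 0.00120843
V̂(p̂_st) = 0.0076607; SE = √V̂ = 0.0875254

p̂_st ≈ 0.3390, SE ≈ 0.0875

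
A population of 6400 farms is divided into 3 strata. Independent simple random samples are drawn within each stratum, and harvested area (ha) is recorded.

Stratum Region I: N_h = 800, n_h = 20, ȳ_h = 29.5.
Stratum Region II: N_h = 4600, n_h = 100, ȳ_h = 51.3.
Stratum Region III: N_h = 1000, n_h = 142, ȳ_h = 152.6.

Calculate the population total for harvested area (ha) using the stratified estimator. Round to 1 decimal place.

τ̂_st = Σ N_h ȳ_h = 800·29.5 + 4600·51.3 + 1000·152.6 = 412180.0

τ̂_st ≈ 412180.0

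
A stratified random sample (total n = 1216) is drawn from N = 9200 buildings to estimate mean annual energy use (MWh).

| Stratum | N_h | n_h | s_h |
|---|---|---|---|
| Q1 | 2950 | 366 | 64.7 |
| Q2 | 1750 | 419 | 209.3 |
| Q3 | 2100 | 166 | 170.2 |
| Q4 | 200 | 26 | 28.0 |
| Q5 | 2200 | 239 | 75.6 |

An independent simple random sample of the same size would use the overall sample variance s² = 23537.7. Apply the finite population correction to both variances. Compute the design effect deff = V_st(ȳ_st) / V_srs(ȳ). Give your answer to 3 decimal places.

deff ≈ 0.804

V̂(ȳ_st) = Σ W_h² (1 − n_h/N_h) s_h²/n_h, with W_h = N_h/N and N = 9200:
  stratum Q1: (2950/9200)²·(1 − 366/2950)·64.7²/366 = 1.03007
  stratum Q2: (1750/9200)²·(1 − 419/1750)·209.3²/419 = 2.87717
  stratum Q3: (2100/9200)²·(1 − 166/2100)·170.2²/166 = 8.37358
  stratum Q4: (200/9200)²·(1 − 26/200)·28.0²/26 = 0.0123978
  stratum Q5: (2200/9200)²·(1 − 239/2200)·75.6²/239 = 1.21891
V_st = 13.5121
V_srs = (1 − 1216/9200)·23537.7/1216 = 16.7982
deff = V_st / V_srs = 13.5121/16.7982 = 0.8044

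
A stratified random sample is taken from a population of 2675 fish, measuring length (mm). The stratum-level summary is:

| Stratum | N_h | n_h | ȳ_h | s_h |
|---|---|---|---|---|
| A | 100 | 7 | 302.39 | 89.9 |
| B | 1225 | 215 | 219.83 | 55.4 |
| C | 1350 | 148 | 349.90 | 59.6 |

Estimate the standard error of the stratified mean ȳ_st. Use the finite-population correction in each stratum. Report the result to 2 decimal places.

SE(ȳ_st) ≈ 3.07

V̂(ȳ_st) = Σ W_h² (1 − n_h/N_h) s_h²/n_h, with W_h = N_h/N and N = 2675:
  stratum A: (100/2675)²·(1 − 7/100)·89.9²/7 = 1.50057
  stratum B: (1225/2675)²·(1 − 215/1225)·55.4²/215 = 2.46826
  stratum C: (1350/2675)²·(1 − 148/1350)·59.6²/148 = 5.44279
V̂(ȳ_st) = 9.41162
SE(ȳ_st) = √9.41162 = 3.06784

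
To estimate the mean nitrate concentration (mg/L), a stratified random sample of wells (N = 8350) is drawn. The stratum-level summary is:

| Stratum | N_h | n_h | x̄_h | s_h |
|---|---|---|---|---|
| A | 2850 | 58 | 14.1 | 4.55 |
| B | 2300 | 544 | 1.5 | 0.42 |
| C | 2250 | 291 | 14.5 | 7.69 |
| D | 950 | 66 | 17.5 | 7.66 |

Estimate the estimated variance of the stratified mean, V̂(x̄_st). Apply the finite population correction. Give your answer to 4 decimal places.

V̂(x̄_st) ≈ 0.0643

V̂(x̄_st) = Σ W_h² (1 − n_h/N_h) s_h²/n_h, with W_h = N_h/N and N = 8350:
  stratum A: (2850/8350)²·(1 − 58/2850)·4.55²/58 = 0.0407364
  stratum B: (2300/8350)²·(1 − 544/2300)·0.42²/544 = 1.87836e-05
  stratum C: (2250/8350)²·(1 − 291/2250)·7.69²/291 = 0.0128471
  stratum D: (950/8350)²·(1 − 66/950)·7.66²/66 = 0.0107082
V̂(x̄_st) = 0.0643104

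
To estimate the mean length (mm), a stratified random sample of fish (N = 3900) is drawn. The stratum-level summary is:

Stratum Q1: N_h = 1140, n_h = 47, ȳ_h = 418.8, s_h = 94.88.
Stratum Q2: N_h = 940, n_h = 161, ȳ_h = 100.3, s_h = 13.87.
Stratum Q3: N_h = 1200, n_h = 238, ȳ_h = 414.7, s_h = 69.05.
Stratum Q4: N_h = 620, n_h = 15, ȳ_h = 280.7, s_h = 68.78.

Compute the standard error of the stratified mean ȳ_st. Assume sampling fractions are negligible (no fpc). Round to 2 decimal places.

V̂(ȳ_st) = Σ W_h² s_h²/n_h, with W_h = N_h/N and N = 3900:
  stratum Q1: (1140/3900)²·94.88²/47 = 16.3656
  stratum Q2: (940/3900)²·13.87²/161 = 0.069415
  stratum Q3: (1200/3900)²·69.05²/238 = 1.89663
  stratum Q4: (620/3900)²·68.78²/15 = 7.97053
V̂(ȳ_st) = 26.3022
SE(ȳ_st) = √26.3022 = 5.12857

SE(ȳ_st) ≈ 5.13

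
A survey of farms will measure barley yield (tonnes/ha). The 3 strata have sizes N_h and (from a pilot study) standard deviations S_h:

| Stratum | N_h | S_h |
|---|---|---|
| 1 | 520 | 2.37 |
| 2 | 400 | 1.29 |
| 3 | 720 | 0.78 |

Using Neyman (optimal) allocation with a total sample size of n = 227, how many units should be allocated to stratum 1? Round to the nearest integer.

Neyman allocation: n_h = n · N_h S_h / Σ N_i S_i, with n = 227.
  stratum 1: N_h·S_h = 520·2.37 = 1232.40
  stratum 2: N_h·S_h = 400·1.29 = 516.00
  stratum 3: N_h·S_h = 720·0.78 = 561.60
Σ N_h S_h = 2310.00
n for stratum 1 = 227·1232.40/2310.00 = 121.106 → 121

121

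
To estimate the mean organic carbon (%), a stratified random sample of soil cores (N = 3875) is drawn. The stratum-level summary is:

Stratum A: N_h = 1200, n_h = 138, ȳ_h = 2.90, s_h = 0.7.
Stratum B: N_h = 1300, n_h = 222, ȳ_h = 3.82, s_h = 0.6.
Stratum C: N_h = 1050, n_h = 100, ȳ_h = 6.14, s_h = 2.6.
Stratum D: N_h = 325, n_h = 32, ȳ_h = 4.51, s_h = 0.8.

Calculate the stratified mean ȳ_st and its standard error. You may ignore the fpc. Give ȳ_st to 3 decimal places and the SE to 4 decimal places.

ȳ_st = Σ W_h ȳ_h = (1200·2.90 + 1300·3.82 + 1050·6.14 + 325·4.51)/3875 = 4.22161
V̂(ȳ_st) = Σ W_h² s_h²/n_h, with W_h = N_h/N and N = 3875:
  stratum A: (1200/3875)²·0.7²/138 = 0.000340515
  stratum B: (1300/3875)²·0.6²/222 = 0.000182513
  stratum C: (1050/3875)²·2.6²/100 = 0.00496343
  stratum D: (325/3875)²·0.8²/32 = 0.000140687
V̂(ȳ_st) = 0.00562714
SE(ȳ_st) = √0.00562714 = 0.0750143

ȳ_st ≈ 4.222, SE ≈ 0.0750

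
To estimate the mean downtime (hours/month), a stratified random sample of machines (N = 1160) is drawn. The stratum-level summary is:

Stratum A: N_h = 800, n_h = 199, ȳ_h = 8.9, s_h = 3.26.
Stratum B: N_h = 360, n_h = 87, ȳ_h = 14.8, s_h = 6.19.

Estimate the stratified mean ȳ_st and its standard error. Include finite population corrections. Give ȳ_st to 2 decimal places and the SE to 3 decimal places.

ȳ_st ≈ 10.73, SE ≈ 0.226

ȳ_st = Σ W_h ȳ_h = (800·8.9 + 360·14.8)/1160 = 10.73103
V̂(ȳ_st) = Σ W_h² (1 − n_h/N_h) s_h²/n_h, with W_h = N_h/N and N = 1160:
  stratum A: (800/1160)²·(1 − 199/800)·3.26²/199 = 0.0190823
  stratum B: (360/1160)²·(1 − 87/360)·6.19²/87 = 0.032167
V̂(ȳ_st) = 0.0512493
SE(ȳ_st) = √0.0512493 = 0.226383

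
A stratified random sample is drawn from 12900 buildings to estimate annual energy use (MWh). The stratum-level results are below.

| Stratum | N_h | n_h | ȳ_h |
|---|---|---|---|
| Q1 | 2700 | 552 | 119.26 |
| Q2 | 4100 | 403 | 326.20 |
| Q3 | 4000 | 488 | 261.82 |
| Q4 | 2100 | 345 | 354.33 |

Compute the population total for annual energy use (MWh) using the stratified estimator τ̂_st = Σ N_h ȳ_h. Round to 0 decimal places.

τ̂_st = Σ N_h ȳ_h = 2700·119.26 + 4100·326.20 + 4000·261.82 + 2100·354.33 = 3450795

τ̂_st ≈ 3450795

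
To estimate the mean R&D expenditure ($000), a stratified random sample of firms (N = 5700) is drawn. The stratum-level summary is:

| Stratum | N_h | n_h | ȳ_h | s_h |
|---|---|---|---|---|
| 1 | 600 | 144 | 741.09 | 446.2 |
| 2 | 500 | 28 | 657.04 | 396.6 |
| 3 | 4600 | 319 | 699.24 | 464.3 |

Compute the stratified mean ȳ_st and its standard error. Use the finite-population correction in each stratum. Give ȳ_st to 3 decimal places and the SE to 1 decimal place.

ȳ_st ≈ 699.944, SE ≈ 21.5

ȳ_st = Σ W_h ȳ_h = (600·741.09 + 500·657.04 + 4600·699.24)/5700 = 699.94351
V̂(ȳ_st) = Σ W_h² (1 − n_h/N_h) s_h²/n_h, with W_h = N_h/N and N = 5700:
  stratum 1: (600/5700)²·(1 − 144/600)·446.2²/144 = 11.6429
  stratum 2: (500/5700)²·(1 − 28/500)·396.6²/28 = 40.8047
  stratum 3: (4600/5700)²·(1 − 319/4600)·464.3²/319 = 409.6
V̂(ȳ_st) = 462.048
SE(ȳ_st) = √462.048 = 21.4953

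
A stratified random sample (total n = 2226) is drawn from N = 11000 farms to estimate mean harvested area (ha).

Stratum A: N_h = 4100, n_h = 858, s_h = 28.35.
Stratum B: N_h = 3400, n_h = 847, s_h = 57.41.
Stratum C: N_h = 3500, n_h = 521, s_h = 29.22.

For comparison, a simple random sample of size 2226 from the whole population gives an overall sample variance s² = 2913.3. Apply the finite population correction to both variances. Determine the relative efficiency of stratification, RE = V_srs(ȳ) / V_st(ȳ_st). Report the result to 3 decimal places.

RE ≈ 1.995

V̂(ȳ_st) = Σ W_h² (1 − n_h/N_h) s_h²/n_h, with W_h = N_h/N and N = 11000:
  stratum A: (4100/11000)²·(1 − 858/4100)·28.35²/858 = 0.102904
  stratum B: (3400/11000)²·(1 − 847/3400)·57.41²/847 = 0.279149
  stratum C: (3500/11000)²·(1 − 521/3500)·29.22²/521 = 0.141213
V_st = 0.523266
V_srs = (1 − 2226/11000)·2913.3/2226 = 1.04391
Relative efficiency = V_srs / V_st = 1.04391/0.523266 = 1.9950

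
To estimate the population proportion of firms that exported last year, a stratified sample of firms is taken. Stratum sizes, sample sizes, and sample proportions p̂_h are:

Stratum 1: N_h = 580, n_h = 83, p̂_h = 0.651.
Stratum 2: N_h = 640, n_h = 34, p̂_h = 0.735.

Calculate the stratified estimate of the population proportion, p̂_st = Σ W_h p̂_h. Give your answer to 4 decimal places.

N = 1220; stratum weights W_h = N_h/N.
p̂_st = Σ W_h p̂_h = (580·0.651 + 640·0.735)/1220 = 0.69507

p̂_st ≈ 0.6951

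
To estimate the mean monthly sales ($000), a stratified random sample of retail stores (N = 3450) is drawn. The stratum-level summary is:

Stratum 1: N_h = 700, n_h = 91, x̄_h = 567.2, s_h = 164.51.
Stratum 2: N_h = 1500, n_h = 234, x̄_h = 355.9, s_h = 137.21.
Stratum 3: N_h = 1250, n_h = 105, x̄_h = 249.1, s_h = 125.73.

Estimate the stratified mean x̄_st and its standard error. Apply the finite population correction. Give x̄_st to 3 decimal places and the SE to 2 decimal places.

x̄_st = Σ W_h x̄_h = (700·567.2 + 1500·355.9 + 1250·249.1)/3450 = 360.07681
V̂(x̄_st) = Σ W_h² (1 − n_h/N_h) s_h²/n_h, with W_h = N_h/N and N = 3450:
  stratum 1: (700/3450)²·(1 − 91/700)·164.51²/91 = 10.6517
  stratum 2: (1500/3450)²·(1 − 234/1500)·137.21²/234 = 12.8364
  stratum 3: (1250/3450)²·(1 − 105/1250)·125.73²/105 = 18.1036
V̂(x̄_st) = 41.5917
SE(x̄_st) = √41.5917 = 6.44917

x̄_st ≈ 360.077, SE ≈ 6.45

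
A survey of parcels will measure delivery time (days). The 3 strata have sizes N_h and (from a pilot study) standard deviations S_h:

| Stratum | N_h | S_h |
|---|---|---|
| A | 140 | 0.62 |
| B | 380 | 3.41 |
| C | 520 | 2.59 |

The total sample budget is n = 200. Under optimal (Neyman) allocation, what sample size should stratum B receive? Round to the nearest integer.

Neyman allocation: n_h = n · N_h S_h / Σ N_i S_i, with n = 200.
  stratum A: N_h·S_h = 140·0.62 = 86.80
  stratum B: N_h·S_h = 380·3.41 = 1295.80
  stratum C: N_h·S_h = 520·2.59 = 1346.80
Σ N_h S_h = 2729.40
n for stratum B = 200·1295.80/2729.40 = 94.951 → 95

95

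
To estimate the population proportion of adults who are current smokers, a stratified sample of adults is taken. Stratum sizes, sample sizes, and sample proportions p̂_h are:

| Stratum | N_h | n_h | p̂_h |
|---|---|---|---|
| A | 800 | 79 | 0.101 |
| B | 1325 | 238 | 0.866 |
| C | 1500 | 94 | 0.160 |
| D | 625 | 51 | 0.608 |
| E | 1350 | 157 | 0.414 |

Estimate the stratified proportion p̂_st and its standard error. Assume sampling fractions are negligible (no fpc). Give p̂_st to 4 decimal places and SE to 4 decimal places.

p̂_st ≈ 0.4298, SE ≈ 0.0175

N = 5600; stratum weights W_h = N_h/N.
p̂_st = Σ W_h p̂_h = (800·0.101 + 1325·0.866 + 1500·0.160 + 625·0.608 + 1350·0.414)/5600 = 0.42985
V̂(p̂_st) = Σ W_h² p̂_h(1−p̂_h)/(n_h−1):
  stratum A: (800/5600)²·0.101·0.899/78 = 2.37569e-05
  stratum B: (1325/5600)²·0.866·0.134/237 = 2.74113e-05
  stratum C: (1500/5600)²·0.160·0.840/93 = 0.000103687
  stratum D: (625/5600)²·0.608·0.392/50 = 5.9375e-05
  stratum E: (1350/5600)²·0.414·0.586/156 = 9.03784e-05
V̂(p̂_st) = 0.000304608; SE = √V̂ = 0.017453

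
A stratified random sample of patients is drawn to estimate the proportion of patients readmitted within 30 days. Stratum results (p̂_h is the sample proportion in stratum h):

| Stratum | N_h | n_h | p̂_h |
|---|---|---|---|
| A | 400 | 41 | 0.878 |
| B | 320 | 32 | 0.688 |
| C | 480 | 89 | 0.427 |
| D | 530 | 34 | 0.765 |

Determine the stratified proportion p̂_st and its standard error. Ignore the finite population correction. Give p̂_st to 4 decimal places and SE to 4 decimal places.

N = 1730; stratum weights W_h = N_h/N.
p̂_st = Σ W_h p̂_h = (400·0.878 + 320·0.688 + 480·0.427 + 530·0.765)/1730 = 0.68310
V̂(p̂_st) = Σ W_h² p̂_h(1−p̂_h)/(n_h−1):
  stratum A: (400/1730)²·0.878·0.122/40 = 0.00014316
  stratum B: (320/1730)²·0.688·0.312/31 = 0.000236913
  stratum C: (480/1730)²·0.427·0.573/88 = 0.000214038
  stratum D: (530/1730)²·0.765·0.235/33 = 0.000511299
V̂(p̂_st) = 0.00110541; SE = √V̂ = 0.0332477

p̂_st ≈ 0.6831, SE ≈ 0.0332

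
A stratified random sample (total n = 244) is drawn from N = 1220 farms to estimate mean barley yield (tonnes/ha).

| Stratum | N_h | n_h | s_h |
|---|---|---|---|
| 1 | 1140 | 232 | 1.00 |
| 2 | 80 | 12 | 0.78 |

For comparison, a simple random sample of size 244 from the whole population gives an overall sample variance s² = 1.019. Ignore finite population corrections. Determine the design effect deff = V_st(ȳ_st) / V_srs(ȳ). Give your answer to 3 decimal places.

deff ≈ 0.953

V̂(ȳ_st) = Σ W_h² s_h²/n_h, with W_h = N_h/N and N = 1220:
  stratum 1: (1140/1220)²·1.00²/232 = 0.00376359
  stratum 2: (80/1220)²·0.78²/12 = 0.000218006
V_st = 0.00398159
V_srs = s²/n = 1.019/244 = 0.00417623
deff = V_st / V_srs = 0.00398159/0.00417623 = 0.9534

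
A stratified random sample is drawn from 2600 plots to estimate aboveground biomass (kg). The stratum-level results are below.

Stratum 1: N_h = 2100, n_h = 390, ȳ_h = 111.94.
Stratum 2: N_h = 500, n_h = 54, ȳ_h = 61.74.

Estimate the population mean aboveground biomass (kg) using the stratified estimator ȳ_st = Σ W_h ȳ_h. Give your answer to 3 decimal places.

N = Σ N_h = 2600. Stratum weights W_h = N_h/N.
ȳ_st = (2100·111.94 + 500·61.74) / 2600 = 102.28615

ȳ_st ≈ 102.286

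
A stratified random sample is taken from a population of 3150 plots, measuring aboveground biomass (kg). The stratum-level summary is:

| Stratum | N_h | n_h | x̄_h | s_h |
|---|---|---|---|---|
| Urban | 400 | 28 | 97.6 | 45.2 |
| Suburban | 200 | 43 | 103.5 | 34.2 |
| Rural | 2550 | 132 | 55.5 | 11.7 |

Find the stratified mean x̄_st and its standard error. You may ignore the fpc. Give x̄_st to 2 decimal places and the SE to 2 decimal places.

x̄_st = Σ W_h x̄_h = (400·97.6 + 200·103.5 + 2550·55.5)/3150 = 63.89365
V̂(x̄_st) = Σ W_h² s_h²/n_h, with W_h = N_h/N and N = 3150:
  stratum Urban: (400/3150)²·45.2²/28 = 1.17657
  stratum Suburban: (200/3150)²·34.2²/43 = 0.109654
  stratum Rural: (2550/3150)²·11.7²/132 = 0.679606
V̂(x̄_st) = 1.96583
SE(x̄_st) = √1.96583 = 1.40208

x̄_st ≈ 63.89, SE ≈ 1.40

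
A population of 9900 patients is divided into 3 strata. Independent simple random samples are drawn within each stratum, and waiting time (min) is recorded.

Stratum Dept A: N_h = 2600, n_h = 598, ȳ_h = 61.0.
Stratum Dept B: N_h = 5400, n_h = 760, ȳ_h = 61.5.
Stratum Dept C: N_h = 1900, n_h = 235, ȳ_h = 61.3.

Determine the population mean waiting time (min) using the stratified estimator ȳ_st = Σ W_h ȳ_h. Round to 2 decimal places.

N = Σ N_h = 9900. Stratum weights W_h = N_h/N.
ȳ_st = (2600·61.0 + 5400·61.5 + 1900·61.3) / 9900 = 61.3303

ȳ_st ≈ 61.33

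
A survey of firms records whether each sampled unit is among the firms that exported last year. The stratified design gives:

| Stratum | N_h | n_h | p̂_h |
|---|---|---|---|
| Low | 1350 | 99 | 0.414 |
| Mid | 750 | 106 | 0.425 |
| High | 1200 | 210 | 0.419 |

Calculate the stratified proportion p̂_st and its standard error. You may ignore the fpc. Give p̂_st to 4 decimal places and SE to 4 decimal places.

p̂_st ≈ 0.4183, SE ≈ 0.0262

N = 3300; stratum weights W_h = N_h/N.
p̂_st = Σ W_h p̂_h = (1350·0.414 + 750·0.425 + 1200·0.419)/3300 = 0.41832
V̂(p̂_st) = Σ W_h² p̂_h(1−p̂_h)/(n_h−1):
  stratum Low: (1350/3300)²·0.414·0.586/98 = 0.000414297
  stratum Mid: (750/3300)²·0.425·0.575/105 = 0.000120216
  stratum High: (1200/3300)²·0.419·0.581/209 = 0.00015402
V̂(p̂_st) = 0.000688533; SE = √V̂ = 0.0262399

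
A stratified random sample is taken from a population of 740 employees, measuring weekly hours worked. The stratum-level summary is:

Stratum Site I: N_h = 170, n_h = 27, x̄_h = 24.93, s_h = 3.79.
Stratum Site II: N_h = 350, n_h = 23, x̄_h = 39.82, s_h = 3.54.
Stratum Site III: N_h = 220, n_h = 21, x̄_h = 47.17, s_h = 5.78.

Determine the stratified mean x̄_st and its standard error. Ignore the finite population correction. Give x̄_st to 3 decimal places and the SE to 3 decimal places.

x̄_st ≈ 38.584, SE ≈ 0.539

x̄_st = Σ W_h x̄_h = (170·24.93 + 350·39.82 + 220·47.17)/740 = 38.58446
V̂(x̄_st) = Σ W_h² s_h²/n_h, with W_h = N_h/N and N = 740:
  stratum Site I: (170/740)²·3.79²/27 = 0.0280769
  stratum Site II: (350/740)²·3.54²/23 = 0.121885
  stratum Site III: (220/740)²·5.78²/21 = 0.140611
V̂(x̄_st) = 0.290573
SE(x̄_st) = √0.290573 = 0.539048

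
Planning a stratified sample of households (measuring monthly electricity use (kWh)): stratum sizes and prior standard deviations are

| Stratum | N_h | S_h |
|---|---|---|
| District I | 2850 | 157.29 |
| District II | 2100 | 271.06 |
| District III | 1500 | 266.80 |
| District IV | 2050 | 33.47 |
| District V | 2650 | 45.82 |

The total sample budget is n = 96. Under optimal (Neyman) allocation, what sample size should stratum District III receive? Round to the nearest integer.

24

Neyman allocation: n_h = n · N_h S_h / Σ N_i S_i, with n = 96.
  stratum District I: N_h·S_h = 2850·157.29 = 448276.50
  stratum District II: N_h·S_h = 2100·271.06 = 569226.00
  stratum District III: N_h·S_h = 1500·266.80 = 400200.00
  stratum District IV: N_h·S_h = 2050·33.47 = 68613.50
  stratum District V: N_h·S_h = 2650·45.82 = 121423.00
Σ N_h S_h = 1607739.00
n for stratum District III = 96·400200.00/1607739.00 = 23.896 → 24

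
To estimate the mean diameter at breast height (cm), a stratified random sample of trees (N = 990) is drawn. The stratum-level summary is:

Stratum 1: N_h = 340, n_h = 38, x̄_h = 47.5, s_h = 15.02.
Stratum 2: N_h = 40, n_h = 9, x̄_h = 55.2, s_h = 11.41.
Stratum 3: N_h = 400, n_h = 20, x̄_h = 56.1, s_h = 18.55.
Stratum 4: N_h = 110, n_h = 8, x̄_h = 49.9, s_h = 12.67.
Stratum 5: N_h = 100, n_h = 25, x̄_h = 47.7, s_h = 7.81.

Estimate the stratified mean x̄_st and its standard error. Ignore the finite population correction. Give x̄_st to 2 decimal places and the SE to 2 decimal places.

x̄_st ≈ 51.57, SE ≈ 1.95

x̄_st = Σ W_h x̄_h = (340·47.5 + 40·55.2 + 400·56.1 + 110·49.9 + 100·47.7)/990 = 51.57273
V̂(x̄_st) = Σ W_h² s_h²/n_h, with W_h = N_h/N and N = 990:
  stratum 1: (340/990)²·15.02²/38 = 0.700235
  stratum 2: (40/990)²·11.41²/9 = 0.0236145
  stratum 3: (400/990)²·18.55²/20 = 2.80871
  stratum 4: (110/990)²·12.67²/8 = 0.24773
  stratum 5: (100/990)²·7.81²/25 = 0.0248938
V̂(x̄_st) = 3.80519
SE(x̄_st) = √3.80519 = 1.95069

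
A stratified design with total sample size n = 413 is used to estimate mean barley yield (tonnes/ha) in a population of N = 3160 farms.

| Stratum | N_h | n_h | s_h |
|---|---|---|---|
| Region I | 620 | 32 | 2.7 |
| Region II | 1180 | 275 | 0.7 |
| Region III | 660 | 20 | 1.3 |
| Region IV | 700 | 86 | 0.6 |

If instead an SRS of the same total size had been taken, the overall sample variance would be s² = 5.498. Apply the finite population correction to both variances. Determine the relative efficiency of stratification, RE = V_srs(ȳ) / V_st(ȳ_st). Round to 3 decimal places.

V̂(ȳ_st) = Σ W_h² (1 − n_h/N_h) s_h²/n_h, with W_h = N_h/N and N = 3160:
  stratum Region I: (620/3160)²·(1 − 32/620)·2.7²/32 = 0.00831711
  stratum Region II: (1180/3160)²·(1 − 275/1180)·0.7²/275 = 0.000190555
  stratum Region III: (660/3160)²·(1 − 20/660)·1.3²/20 = 0.00357443
  stratum Region IV: (700/3160)²·(1 − 86/700)·0.6²/86 = 0.000180176
V_st = 0.0122623
V_srs = (1 − 413/3160)·5.498/413 = 0.0115725
Relative efficiency = V_srs / V_st = 0.0115725/0.0122623 = 0.9437

RE ≈ 0.944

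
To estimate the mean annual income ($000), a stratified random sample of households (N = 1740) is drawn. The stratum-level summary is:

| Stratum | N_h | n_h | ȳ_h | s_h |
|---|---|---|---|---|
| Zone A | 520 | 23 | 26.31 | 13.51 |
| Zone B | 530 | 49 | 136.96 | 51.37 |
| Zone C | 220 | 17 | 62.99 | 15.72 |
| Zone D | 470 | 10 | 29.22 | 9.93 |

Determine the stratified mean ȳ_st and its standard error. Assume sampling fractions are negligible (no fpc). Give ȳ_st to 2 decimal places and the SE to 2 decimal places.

ȳ_st ≈ 65.44, SE ≈ 2.58

ȳ_st = Σ W_h ȳ_h = (520·26.31 + 530·136.96 + 220·62.99 + 470·29.22)/1740 = 65.43747
V̂(ȳ_st) = Σ W_h² s_h²/n_h, with W_h = N_h/N and N = 1740:
  stratum Zone A: (520/1740)²·13.51²/23 = 0.708747
  stratum Zone B: (530/1740)²·51.37²/49 = 4.99662
  stratum Zone C: (220/1740)²·15.72²/17 = 0.232382
  stratum Zone D: (470/1740)²·9.93²/10 = 0.719442
V̂(ȳ_st) = 6.65719
SE(ȳ_st) = √6.65719 = 2.58015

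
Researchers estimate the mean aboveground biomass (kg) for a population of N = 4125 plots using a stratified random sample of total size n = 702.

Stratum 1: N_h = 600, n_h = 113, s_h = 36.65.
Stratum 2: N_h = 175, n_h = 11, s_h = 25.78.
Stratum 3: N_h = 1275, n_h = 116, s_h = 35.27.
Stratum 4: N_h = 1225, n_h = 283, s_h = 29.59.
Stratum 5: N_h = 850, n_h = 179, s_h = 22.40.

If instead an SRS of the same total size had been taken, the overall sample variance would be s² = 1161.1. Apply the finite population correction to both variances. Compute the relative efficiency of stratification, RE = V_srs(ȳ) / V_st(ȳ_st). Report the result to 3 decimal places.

V̂(ȳ_st) = Σ W_h² (1 − n_h/N_h) s_h²/n_h, with W_h = N_h/N and N = 4125:
  stratum 1: (600/4125)²·(1 − 113/600)·36.65²/113 = 0.204128
  stratum 2: (175/4125)²·(1 − 11/175)·25.78²/11 = 0.101908
  stratum 3: (1275/4125)²·(1 − 116/1275)·35.27²/116 = 0.931319
  stratum 4: (1225/4125)²·(1 − 283/1225)·29.59²/283 = 0.209818
  stratum 5: (850/4125)²·(1 − 179/850)·22.40²/179 = 0.0939586
V_st = 1.54113
V_srs = (1 − 702/4125)·1161.1/702 = 1.37251
Relative efficiency = V_srs / V_st = 1.37251/1.54113 = 0.8906

RE ≈ 0.891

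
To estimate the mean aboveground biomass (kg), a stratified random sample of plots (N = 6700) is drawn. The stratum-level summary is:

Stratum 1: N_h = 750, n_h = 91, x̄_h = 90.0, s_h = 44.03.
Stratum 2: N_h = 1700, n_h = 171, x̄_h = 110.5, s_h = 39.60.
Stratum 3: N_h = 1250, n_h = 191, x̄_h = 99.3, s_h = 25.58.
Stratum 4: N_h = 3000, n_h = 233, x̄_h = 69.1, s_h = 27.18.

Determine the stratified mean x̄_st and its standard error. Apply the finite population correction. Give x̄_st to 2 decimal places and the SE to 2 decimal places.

x̄_st = Σ W_h x̄_h = (750·90.0 + 1700·110.5 + 1250·99.3 + 3000·69.1)/6700 = 87.57836
V̂(x̄_st) = Σ W_h² (1 − n_h/N_h) s_h²/n_h, with W_h = N_h/N and N = 6700:
  stratum 1: (750/6700)²·(1 − 91/750)·44.03²/91 = 0.23456
  stratum 2: (1700/6700)²·(1 − 171/1700)·39.60²/171 = 0.531008
  stratum 3: (1250/6700)²·(1 − 191/1250)·25.58²/191 = 0.101024
  stratum 4: (3000/6700)²·(1 − 233/3000)·27.18²/233 = 0.586305
V̂(x̄_st) = 1.4529
SE(x̄_st) = √1.4529 = 1.20536

x̄_st ≈ 87.58, SE ≈ 1.21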